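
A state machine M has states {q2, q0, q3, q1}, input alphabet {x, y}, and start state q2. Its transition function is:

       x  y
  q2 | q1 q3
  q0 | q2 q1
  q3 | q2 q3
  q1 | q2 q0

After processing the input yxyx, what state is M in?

Trace: q2 -y-> q3 -x-> q2 -y-> q3 -x-> q2

q2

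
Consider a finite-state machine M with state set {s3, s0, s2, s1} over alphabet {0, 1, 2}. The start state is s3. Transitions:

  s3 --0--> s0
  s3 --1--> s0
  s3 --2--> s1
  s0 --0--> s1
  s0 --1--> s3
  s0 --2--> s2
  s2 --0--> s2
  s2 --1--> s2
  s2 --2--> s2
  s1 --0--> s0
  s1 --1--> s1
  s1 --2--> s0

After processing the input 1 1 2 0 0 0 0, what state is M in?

s3 → s0 → s3 → s1 → s0 → s1 → s0 → s1

s1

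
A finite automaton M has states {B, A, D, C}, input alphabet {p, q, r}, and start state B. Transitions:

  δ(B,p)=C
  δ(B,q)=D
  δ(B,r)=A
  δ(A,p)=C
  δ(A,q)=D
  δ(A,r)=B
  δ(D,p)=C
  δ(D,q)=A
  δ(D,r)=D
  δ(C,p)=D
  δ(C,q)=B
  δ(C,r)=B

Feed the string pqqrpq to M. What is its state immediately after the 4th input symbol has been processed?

start at B
read 'p': B → C
read 'q': C → B
read 'q': B → D
read 'r': D → D
After 4 symbols: D.

D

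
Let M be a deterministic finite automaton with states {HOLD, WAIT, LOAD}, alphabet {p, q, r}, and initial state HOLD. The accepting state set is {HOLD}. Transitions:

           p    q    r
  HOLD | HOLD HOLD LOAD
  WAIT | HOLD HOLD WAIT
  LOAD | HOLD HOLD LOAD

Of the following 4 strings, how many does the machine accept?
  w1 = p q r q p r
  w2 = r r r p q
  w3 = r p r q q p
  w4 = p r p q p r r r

w1: HOLD → HOLD → HOLD → LOAD → HOLD → HOLD → LOAD  → end LOAD, rejected
w2: HOLD → LOAD → LOAD → LOAD → HOLD → HOLD  → end HOLD, accepted
w3: HOLD → LOAD → HOLD → LOAD → HOLD → HOLD → HOLD  → end HOLD, accepted
w4: HOLD → HOLD → LOAD → HOLD → HOLD → HOLD → LOAD → LOAD → LOAD  → end LOAD, rejected

2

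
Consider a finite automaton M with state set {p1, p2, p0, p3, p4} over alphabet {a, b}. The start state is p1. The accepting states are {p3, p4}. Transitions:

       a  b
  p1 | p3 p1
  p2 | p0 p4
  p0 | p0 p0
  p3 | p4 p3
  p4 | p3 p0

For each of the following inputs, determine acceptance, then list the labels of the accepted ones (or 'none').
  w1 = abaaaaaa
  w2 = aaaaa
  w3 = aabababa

w1:
  start at p1
  read 'a': p1 → p3
  read 'b': p3 → p3
  read 'a': p3 → p4
  read 'a': p4 → p3
  read 'a': p3 → p4
  read 'a': p4 → p3
  read 'a': p3 → p4
  read 'a': p4 → p3
  end p3, accepted
w2:
  start at p1
  read 'a': p1 → p3
  read 'a': p3 → p4
  read 'a': p4 → p3
  read 'a': p3 → p4
  read 'a': p4 → p3
  end p3, accepted
w3:
  start at p1
  read 'a': p1 → p3
  read 'a': p3 → p4
  read 'b': p4 → p0
  read 'a': p0 → p0
  read 'b': p0 → p0
  read 'a': p0 → p0
  read 'b': p0 → p0
  read 'a': p0 → p0
  end p0, rejected

w1, w2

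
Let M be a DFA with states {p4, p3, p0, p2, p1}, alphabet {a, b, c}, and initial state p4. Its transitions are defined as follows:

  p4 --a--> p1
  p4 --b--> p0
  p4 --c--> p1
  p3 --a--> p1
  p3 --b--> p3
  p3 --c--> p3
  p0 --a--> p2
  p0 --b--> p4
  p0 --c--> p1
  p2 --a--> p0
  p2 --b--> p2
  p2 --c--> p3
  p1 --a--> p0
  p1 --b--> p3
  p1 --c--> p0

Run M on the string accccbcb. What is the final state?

p3

p4 → p1 → p0 → p1 → p0 → p1 → p3 → p3 → p3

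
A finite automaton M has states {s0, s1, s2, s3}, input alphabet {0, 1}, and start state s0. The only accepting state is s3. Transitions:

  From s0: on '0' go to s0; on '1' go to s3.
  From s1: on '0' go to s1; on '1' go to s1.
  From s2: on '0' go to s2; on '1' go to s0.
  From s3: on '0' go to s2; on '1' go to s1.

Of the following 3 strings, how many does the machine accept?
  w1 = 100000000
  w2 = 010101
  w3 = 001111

1

w1: Trace: s0 -1-> s3 -0-> s2 -0-> s2 -0-> s2 -0-> s2 -0-> s2 -0-> s2 -0-> s2 -0-> s2  → end s2, rejected
w2: Trace: s0 -0-> s0 -1-> s3 -0-> s2 -1-> s0 -0-> s0 -1-> s3  → end s3, accepted
w3: Trace: s0 -0-> s0 -0-> s0 -1-> s3 -1-> s1 -1-> s1 -1-> s1  → end s1, rejected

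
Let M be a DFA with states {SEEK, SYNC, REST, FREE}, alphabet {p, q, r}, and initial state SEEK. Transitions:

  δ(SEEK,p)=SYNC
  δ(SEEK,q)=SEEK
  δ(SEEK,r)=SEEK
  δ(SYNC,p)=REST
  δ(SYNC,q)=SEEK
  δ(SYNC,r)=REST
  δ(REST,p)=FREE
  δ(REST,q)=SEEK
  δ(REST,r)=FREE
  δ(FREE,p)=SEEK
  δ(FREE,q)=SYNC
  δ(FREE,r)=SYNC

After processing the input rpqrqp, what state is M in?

SEEK → SEEK → SYNC → SEEK → SEEK → SEEK → SYNC

SYNC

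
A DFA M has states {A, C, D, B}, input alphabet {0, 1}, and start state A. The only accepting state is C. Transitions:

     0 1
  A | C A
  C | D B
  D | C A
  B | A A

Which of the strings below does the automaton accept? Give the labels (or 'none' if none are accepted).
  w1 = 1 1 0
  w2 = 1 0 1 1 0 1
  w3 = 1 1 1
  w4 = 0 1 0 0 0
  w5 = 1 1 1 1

w1

w1: Trace: A -1-> A -1-> A -0-> C  → end C, accepted
w2: Trace: A -1-> A -0-> C -1-> B -1-> A -0-> C -1-> B  → end B, rejected
w3: Trace: A -1-> A -1-> A -1-> A  → end A, rejected
w4: Trace: A -0-> C -1-> B -0-> A -0-> C -0-> D  → end D, rejected
w5: Trace: A -1-> A -1-> A -1-> A -1-> A  → end A, rejected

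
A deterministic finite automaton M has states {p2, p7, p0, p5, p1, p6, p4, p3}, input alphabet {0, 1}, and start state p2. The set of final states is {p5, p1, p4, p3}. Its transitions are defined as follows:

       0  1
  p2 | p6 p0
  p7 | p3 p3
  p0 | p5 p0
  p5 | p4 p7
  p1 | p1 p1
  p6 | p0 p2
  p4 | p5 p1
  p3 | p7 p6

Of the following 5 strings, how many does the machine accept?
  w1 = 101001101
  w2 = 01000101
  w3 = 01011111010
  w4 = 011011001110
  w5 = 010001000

3

w1:
  start at p2
  read '1': p2 → p0
  read '0': p0 → p5
  read '1': p5 → p7
  read '0': p7 → p3
  read '0': p3 → p7
  read '1': p7 → p3
  read '1': p3 → p6
  read '0': p6 → p0
  read '1': p0 → p0
  end p0, rejected
w2:
  start at p2
  read '0': p2 → p6
  read '1': p6 → p2
  read '0': p2 → p6
  read '0': p6 → p0
  read '0': p0 → p5
  read '1': p5 → p7
  read '0': p7 → p3
  read '1': p3 → p6
  end p6, rejected
w3:
  start at p2
  read '0': p2 → p6
  read '1': p6 → p2
  read '0': p2 → p6
  read '1': p6 → p2
  read '1': p2 → p0
  read '1': p0 → p0
  read '1': p0 → p0
  read '1': p0 → p0
  read '0': p0 → p5
  read '1': p5 → p7
  read '0': p7 → p3
  end p3, accepted
w4:
  start at p2
  read '0': p2 → p6
  read '1': p6 → p2
  read '1': p2 → p0
  read '0': p0 → p5
  read '1': p5 → p7
  read '1': p7 → p3
  read '0': p3 → p7
  read '0': p7 → p3
  read '1': p3 → p6
  read '1': p6 → p2
  read '1': p2 → p0
  read '0': p0 → p5
  end p5, accepted
w5:
  start at p2
  read '0': p2 → p6
  read '1': p6 → p2
  read '0': p2 → p6
  read '0': p6 → p0
  read '0': p0 → p5
  read '1': p5 → p7
  read '0': p7 → p3
  read '0': p3 → p7
  read '0': p7 → p3
  end p3, accepted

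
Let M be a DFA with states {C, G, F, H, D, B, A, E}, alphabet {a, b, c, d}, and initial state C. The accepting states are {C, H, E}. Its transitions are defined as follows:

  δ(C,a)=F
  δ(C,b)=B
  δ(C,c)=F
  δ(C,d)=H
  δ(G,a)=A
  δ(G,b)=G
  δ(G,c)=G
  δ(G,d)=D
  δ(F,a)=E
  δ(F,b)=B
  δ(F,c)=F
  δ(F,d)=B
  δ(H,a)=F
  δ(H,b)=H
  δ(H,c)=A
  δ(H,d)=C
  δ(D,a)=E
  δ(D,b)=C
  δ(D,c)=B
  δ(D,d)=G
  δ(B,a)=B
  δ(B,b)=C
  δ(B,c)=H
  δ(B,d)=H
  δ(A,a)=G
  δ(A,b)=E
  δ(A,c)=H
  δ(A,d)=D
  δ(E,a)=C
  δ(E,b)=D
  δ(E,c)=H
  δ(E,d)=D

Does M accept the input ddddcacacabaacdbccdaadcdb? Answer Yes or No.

Trace: C -d-> H -d-> C -d-> H -d-> C -c-> F -a-> E -c-> H -a-> F -c-> F -a-> E -b-> D -a-> E -a-> C -c-> F -d-> B -b-> C -c-> F -c-> F -d-> B -a-> B -a-> B -d-> H -c-> A -d-> D -b-> C
End state C is accepting.

Yes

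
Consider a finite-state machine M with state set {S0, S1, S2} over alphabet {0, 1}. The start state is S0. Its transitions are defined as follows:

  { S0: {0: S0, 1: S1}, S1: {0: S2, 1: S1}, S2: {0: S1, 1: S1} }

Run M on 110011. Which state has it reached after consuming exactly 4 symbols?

S1

Trace: S0 -1-> S1 -1-> S1 -0-> S2 -0-> S1
After 4 symbols: S1.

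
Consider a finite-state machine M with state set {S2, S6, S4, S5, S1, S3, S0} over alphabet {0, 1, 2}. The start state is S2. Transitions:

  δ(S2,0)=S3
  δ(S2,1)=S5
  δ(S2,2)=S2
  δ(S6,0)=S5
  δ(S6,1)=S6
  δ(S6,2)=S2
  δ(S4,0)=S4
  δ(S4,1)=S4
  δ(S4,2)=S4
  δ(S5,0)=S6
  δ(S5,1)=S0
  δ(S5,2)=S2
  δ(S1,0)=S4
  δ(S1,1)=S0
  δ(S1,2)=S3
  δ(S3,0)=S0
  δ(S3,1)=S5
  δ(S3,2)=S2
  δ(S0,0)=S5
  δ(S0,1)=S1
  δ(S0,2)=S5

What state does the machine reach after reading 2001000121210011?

S4

start at S2
read '2': S2 → S2
read '0': S2 → S3
read '0': S3 → S0
read '1': S0 → S1
read '0': S1 → S4
read '0': S4 → S4
read '0': S4 → S4
read '1': S4 → S4
read '2': S4 → S4
read '1': S4 → S4
read '2': S4 → S4
read '1': S4 → S4
read '0': S4 → S4
read '0': S4 → S4
read '1': S4 → S4
read '1': S4 → S4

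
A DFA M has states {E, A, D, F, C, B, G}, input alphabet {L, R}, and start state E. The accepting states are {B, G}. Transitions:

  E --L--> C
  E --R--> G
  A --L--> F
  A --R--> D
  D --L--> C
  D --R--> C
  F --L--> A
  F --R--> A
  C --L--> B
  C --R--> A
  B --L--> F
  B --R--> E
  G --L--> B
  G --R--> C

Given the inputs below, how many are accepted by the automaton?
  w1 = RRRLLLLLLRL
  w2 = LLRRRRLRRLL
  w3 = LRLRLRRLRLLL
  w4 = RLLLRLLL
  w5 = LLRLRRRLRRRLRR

w1: E → G → C → A → F → A → F → A → F → A → D → C  → end C, rejected
w2: E → C → B → E → G → C → A → F → A → D → C → B  → end B, accepted
w3: E → C → A → F → A → F → A → D → C → A → F → A → F  → end F, rejected
w4: E → G → B → F → A → D → C → B → F  → end F, rejected
w5: E → C → B → E → C → A → D → C → B → E → G → C → B → E → G  → end G, accepted

2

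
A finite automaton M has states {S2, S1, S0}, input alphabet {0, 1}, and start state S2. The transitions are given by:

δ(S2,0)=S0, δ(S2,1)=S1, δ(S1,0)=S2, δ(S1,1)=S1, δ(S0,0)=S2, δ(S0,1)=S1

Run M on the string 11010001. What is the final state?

S1

Trace: S2 -1-> S1 -1-> S1 -0-> S2 -1-> S1 -0-> S2 -0-> S0 -0-> S2 -1-> S1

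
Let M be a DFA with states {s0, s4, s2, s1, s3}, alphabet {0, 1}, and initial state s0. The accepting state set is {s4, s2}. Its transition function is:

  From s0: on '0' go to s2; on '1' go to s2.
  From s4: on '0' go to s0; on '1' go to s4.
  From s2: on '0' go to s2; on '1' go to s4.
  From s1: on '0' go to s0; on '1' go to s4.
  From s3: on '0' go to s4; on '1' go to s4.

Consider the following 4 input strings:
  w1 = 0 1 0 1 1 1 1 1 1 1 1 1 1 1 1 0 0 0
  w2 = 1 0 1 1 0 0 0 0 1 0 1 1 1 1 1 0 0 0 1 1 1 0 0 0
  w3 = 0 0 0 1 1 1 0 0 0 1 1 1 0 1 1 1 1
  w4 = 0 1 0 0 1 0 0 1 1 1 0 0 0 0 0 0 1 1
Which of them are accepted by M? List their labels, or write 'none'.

w1, w2, w3, w4

w1: Trace: s0 -0-> s2 -1-> s4 -0-> s0 -1-> s2 -1-> s4 -1-> s4 -1-> s4 -1-> s4 -1-> s4 -1-> s4 -1-> s4 -1-> s4 -1-> s4 -1-> s4 -1-> s4 -0-> s0 -0-> s2 -0-> s2  → end s2, accepted
w2: Trace: s0 -1-> s2 -0-> s2 -1-> s4 -1-> s4 -0-> s0 -0-> s2 -0-> s2 -0-> s2 -1-> s4 -0-> s0 -1-> s2 -1-> s4 -1-> s4 -1-> s4 -1-> s4 -0-> s0 -0-> s2 -0-> s2 -1-> s4 -1-> s4 -1-> s4 -0-> s0 -0-> s2 -0-> s2  → end s2, accepted
w3: Trace: s0 -0-> s2 -0-> s2 -0-> s2 -1-> s4 -1-> s4 -1-> s4 -0-> s0 -0-> s2 -0-> s2 -1-> s4 -1-> s4 -1-> s4 -0-> s0 -1-> s2 -1-> s4 -1-> s4 -1-> s4  → end s4, accepted
w4: Trace: s0 -0-> s2 -1-> s4 -0-> s0 -0-> s2 -1-> s4 -0-> s0 -0-> s2 -1-> s4 -1-> s4 -1-> s4 -0-> s0 -0-> s2 -0-> s2 -0-> s2 -0-> s2 -0-> s2 -1-> s4 -1-> s4  → end s4, accepted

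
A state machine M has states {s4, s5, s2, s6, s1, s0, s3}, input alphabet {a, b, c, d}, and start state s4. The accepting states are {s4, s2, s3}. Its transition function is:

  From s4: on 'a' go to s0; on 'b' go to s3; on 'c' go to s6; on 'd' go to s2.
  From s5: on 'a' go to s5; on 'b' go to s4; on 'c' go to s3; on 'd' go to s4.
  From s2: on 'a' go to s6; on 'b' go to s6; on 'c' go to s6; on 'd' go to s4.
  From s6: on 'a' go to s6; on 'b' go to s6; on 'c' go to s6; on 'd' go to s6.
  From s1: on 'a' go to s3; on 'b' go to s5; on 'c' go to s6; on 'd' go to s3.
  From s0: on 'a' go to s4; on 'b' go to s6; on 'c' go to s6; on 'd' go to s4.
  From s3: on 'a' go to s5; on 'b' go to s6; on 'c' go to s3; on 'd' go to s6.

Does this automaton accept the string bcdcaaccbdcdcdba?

No

start at s4
read 'b': s4 → s3
read 'c': s3 → s3
read 'd': s3 → s6
read 'c': s6 → s6
read 'a': s6 → s6
read 'a': s6 → s6
read 'c': s6 → s6
read 'c': s6 → s6
read 'b': s6 → s6
read 'd': s6 → s6
read 'c': s6 → s6
read 'd': s6 → s6
read 'c': s6 → s6
read 'd': s6 → s6
read 'b': s6 → s6
read 'a': s6 → s6
End state s6 is not accepting.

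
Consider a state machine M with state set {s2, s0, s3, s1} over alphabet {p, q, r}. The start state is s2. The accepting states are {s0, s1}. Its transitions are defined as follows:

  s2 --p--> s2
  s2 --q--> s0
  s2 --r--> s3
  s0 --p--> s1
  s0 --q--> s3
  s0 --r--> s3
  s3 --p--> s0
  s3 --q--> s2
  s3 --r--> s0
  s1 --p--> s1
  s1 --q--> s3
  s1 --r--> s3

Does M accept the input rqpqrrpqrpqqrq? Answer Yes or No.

No

Trace: s2 -r-> s3 -q-> s2 -p-> s2 -q-> s0 -r-> s3 -r-> s0 -p-> s1 -q-> s3 -r-> s0 -p-> s1 -q-> s3 -q-> s2 -r-> s3 -q-> s2
End state s2 is not accepting.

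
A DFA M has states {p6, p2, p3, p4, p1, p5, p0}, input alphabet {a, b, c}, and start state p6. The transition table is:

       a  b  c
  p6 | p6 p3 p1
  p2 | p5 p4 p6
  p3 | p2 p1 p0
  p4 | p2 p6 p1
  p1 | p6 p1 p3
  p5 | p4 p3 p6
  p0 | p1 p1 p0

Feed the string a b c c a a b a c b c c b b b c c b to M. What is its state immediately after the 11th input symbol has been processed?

p0

Trace: p6 -a-> p6 -b-> p3 -c-> p0 -c-> p0 -a-> p1 -a-> p6 -b-> p3 -a-> p2 -c-> p6 -b-> p3 -c-> p0
After 11 symbols: p0.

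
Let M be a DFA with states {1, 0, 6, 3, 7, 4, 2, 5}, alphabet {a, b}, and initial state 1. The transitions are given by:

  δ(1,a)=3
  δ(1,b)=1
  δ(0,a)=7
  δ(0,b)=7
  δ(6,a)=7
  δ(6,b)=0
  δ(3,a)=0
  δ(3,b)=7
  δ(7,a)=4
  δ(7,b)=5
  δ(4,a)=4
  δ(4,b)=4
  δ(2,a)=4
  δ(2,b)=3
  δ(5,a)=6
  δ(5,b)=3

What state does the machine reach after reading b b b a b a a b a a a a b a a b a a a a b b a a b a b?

Trace: 1 -b-> 1 -b-> 1 -b-> 1 -a-> 3 -b-> 7 -a-> 4 -a-> 4 -b-> 4 -a-> 4 -a-> 4 -a-> 4 -a-> 4 -b-> 4 -a-> 4 -a-> 4 -b-> 4 -a-> 4 -a-> 4 -a-> 4 -a-> 4 -b-> 4 -b-> 4 -a-> 4 -a-> 4 -b-> 4 -a-> 4 -b-> 4

4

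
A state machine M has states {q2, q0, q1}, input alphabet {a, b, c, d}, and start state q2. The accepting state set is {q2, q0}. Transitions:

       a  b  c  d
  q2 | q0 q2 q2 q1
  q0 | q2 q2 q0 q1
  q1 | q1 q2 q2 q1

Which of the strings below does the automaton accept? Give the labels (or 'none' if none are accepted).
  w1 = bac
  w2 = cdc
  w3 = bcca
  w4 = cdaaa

w1: Trace: q2 -b-> q2 -a-> q0 -c-> q0  → end q0, accepted
w2: Trace: q2 -c-> q2 -d-> q1 -c-> q2  → end q2, accepted
w3: Trace: q2 -b-> q2 -c-> q2 -c-> q2 -a-> q0  → end q0, accepted
w4: Trace: q2 -c-> q2 -d-> q1 -a-> q1 -a-> q1 -a-> q1  → end q1, rejected

w1, w2, w3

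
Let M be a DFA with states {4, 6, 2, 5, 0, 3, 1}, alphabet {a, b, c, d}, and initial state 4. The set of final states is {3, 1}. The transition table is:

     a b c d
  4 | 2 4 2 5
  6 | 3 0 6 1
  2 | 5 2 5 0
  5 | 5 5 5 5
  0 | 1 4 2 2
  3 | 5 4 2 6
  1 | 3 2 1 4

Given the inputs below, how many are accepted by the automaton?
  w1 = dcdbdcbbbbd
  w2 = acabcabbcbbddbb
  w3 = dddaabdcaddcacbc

w1: Trace: 4 -d-> 5 -c-> 5 -d-> 5 -b-> 5 -d-> 5 -c-> 5 -b-> 5 -b-> 5 -b-> 5 -b-> 5 -d-> 5  → end 5, rejected
w2: Trace: 4 -a-> 2 -c-> 5 -a-> 5 -b-> 5 -c-> 5 -a-> 5 -b-> 5 -b-> 5 -c-> 5 -b-> 5 -b-> 5 -d-> 5 -d-> 5 -b-> 5 -b-> 5  → end 5, rejected
w3: Trace: 4 -d-> 5 -d-> 5 -d-> 5 -a-> 5 -a-> 5 -b-> 5 -d-> 5 -c-> 5 -a-> 5 -d-> 5 -d-> 5 -c-> 5 -a-> 5 -c-> 5 -b-> 5 -c-> 5  → end 5, rejected

0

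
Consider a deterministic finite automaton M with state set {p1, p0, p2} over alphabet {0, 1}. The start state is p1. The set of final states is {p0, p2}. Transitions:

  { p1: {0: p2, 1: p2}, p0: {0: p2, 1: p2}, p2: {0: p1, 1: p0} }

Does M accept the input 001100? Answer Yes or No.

Trace: p1 -0-> p2 -0-> p1 -1-> p2 -1-> p0 -0-> p2 -0-> p1
End state p1 is not accepting.

No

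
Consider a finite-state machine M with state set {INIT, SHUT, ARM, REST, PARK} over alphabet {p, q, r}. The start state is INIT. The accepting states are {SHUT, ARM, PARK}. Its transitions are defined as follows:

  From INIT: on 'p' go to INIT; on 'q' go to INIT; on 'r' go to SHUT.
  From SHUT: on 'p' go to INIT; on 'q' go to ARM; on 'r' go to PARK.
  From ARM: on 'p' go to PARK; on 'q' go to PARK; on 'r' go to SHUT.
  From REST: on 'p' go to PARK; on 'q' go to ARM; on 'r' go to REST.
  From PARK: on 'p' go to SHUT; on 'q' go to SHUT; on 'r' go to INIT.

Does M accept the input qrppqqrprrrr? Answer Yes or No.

Trace: INIT -q-> INIT -r-> SHUT -p-> INIT -p-> INIT -q-> INIT -q-> INIT -r-> SHUT -p-> INIT -r-> SHUT -r-> PARK -r-> INIT -r-> SHUT
End state SHUT is accepting.

Yes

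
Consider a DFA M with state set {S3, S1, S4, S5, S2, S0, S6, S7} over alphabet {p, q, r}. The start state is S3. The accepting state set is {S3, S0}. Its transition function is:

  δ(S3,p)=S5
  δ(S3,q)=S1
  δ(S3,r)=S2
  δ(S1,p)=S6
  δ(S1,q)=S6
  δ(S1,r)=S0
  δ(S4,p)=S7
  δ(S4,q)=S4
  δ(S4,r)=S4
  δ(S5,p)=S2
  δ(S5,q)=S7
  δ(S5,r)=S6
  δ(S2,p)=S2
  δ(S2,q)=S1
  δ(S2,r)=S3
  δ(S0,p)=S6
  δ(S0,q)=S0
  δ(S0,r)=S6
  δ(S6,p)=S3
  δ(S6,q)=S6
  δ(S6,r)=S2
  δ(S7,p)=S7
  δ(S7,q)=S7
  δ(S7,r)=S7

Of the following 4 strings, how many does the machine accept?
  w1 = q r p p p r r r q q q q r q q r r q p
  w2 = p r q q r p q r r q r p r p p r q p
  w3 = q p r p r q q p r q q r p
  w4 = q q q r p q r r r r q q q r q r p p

1

w1:
  start at S3
  read 'q': S3 → S1
  read 'r': S1 → S0
  read 'p': S0 → S6
  read 'p': S6 → S3
  read 'p': S3 → S5
  read 'r': S5 → S6
  read 'r': S6 → S2
  read 'r': S2 → S3
  read 'q': S3 → S1
  read 'q': S1 → S6
  read 'q': S6 → S6
  read 'q': S6 → S6
  read 'r': S6 → S2
  read 'q': S2 → S1
  read 'q': S1 → S6
  read 'r': S6 → S2
  read 'r': S2 → S3
  read 'q': S3 → S1
  read 'p': S1 → S6
  end S6, rejected
w2:
  start at S3
  read 'p': S3 → S5
  read 'r': S5 → S6
  read 'q': S6 → S6
  read 'q': S6 → S6
  read 'r': S6 → S2
  read 'p': S2 → S2
  read 'q': S2 → S1
  read 'r': S1 → S0
  read 'r': S0 → S6
  read 'q': S6 → S6
  read 'r': S6 → S2
  read 'p': S2 → S2
  read 'r': S2 → S3
  read 'p': S3 → S5
  read 'p': S5 → S2
  read 'r': S2 → S3
  read 'q': S3 → S1
  read 'p': S1 → S6
  end S6, rejected
w3:
  start at S3
  read 'q': S3 → S1
  read 'p': S1 → S6
  read 'r': S6 → S2
  read 'p': S2 → S2
  read 'r': S2 → S3
  read 'q': S3 → S1
  read 'q': S1 → S6
  read 'p': S6 → S3
  read 'r': S3 → S2
  read 'q': S2 → S1
  read 'q': S1 → S6
  read 'r': S6 → S2
  read 'p': S2 → S2
  end S2, rejected
w4:
  start at S3
  read 'q': S3 → S1
  read 'q': S1 → S6
  read 'q': S6 → S6
  read 'r': S6 → S2
  read 'p': S2 → S2
  read 'q': S2 → S1
  read 'r': S1 → S0
  read 'r': S0 → S6
  read 'r': S6 → S2
  read 'r': S2 → S3
  read 'q': S3 → S1
  read 'q': S1 → S6
  read 'q': S6 → S6
  read 'r': S6 → S2
  read 'q': S2 → S1
  read 'r': S1 → S0
  read 'p': S0 → S6
  read 'p': S6 → S3
  end S3, accepted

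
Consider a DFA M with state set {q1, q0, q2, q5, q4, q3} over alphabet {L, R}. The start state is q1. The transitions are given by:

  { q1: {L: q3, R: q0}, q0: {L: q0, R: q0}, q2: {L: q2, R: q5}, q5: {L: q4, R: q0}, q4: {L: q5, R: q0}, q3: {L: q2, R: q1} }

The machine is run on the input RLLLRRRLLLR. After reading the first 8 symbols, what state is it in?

q0

start at q1
read 'R': q1 → q0
read 'L': q0 → q0
read 'L': q0 → q0
read 'L': q0 → q0
read 'R': q0 → q0
read 'R': q0 → q0
read 'R': q0 → q0
read 'L': q0 → q0
After 8 symbols: q0.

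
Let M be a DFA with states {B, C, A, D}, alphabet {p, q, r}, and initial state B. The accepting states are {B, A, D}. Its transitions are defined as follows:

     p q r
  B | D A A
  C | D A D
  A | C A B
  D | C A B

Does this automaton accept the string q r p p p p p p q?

B → A → B → D → C → D → C → D → C → A
End state A is accepting.

Yes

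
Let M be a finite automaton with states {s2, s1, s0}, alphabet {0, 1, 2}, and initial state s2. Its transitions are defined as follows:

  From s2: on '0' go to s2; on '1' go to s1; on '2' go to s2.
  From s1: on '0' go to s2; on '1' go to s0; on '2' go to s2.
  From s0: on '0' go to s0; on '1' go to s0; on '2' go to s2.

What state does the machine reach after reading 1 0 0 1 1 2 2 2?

s2 → s1 → s2 → s2 → s1 → s0 → s2 → s2 → s2

s2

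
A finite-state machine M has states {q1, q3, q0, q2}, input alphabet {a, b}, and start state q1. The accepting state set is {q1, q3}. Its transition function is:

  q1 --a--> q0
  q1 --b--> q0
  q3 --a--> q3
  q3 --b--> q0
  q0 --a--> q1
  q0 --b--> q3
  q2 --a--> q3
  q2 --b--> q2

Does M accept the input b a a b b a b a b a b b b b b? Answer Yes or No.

q1 → q0 → q1 → q0 → q3 → q0 → q1 → q0 → q1 → q0 → q1 → q0 → q3 → q0 → q3 → q0
End state q0 is not accepting.

No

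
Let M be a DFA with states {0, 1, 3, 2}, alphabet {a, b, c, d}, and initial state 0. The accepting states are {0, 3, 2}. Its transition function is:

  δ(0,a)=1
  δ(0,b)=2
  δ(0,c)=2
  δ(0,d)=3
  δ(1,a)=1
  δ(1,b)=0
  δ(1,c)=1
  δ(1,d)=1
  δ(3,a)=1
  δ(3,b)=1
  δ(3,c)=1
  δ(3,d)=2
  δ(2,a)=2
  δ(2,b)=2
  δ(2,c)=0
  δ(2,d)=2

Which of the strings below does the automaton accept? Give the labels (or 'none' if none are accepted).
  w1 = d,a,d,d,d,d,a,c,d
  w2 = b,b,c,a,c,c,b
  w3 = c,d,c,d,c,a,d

w2

w1:
  start at 0
  read 'd': 0 → 3
  read 'a': 3 → 1
  read 'd': 1 → 1
  read 'd': 1 → 1
  read 'd': 1 → 1
  read 'd': 1 → 1
  read 'a': 1 → 1
  read 'c': 1 → 1
  read 'd': 1 → 1
  end 1, rejected
w2:
  start at 0
  read 'b': 0 → 2
  read 'b': 2 → 2
  read 'c': 2 → 0
  read 'a': 0 → 1
  read 'c': 1 → 1
  read 'c': 1 → 1
  read 'b': 1 → 0
  end 0, accepted
w3:
  start at 0
  read 'c': 0 → 2
  read 'd': 2 → 2
  read 'c': 2 → 0
  read 'd': 0 → 3
  read 'c': 3 → 1
  read 'a': 1 → 1
  read 'd': 1 → 1
  end 1, rejected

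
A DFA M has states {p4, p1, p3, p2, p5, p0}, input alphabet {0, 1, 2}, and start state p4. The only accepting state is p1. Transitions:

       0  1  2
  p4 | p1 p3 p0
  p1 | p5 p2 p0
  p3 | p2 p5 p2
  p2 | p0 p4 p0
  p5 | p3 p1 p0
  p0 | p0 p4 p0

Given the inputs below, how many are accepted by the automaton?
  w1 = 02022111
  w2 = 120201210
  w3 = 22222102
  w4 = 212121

w1: p4 → p1 → p0 → p0 → p0 → p0 → p4 → p3 → p5  → end p5, rejected
w2: p4 → p3 → p2 → p0 → p0 → p0 → p4 → p0 → p4 → p1  → end p1, accepted
w3: p4 → p0 → p0 → p0 → p0 → p0 → p4 → p1 → p0  → end p0, rejected
w4: p4 → p0 → p4 → p0 → p4 → p0 → p4  → end p4, rejected

1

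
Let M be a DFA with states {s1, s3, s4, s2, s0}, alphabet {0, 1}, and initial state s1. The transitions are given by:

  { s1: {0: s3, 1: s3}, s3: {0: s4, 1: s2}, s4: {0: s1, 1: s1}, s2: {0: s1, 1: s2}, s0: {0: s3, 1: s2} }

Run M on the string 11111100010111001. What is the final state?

s2

s1 → s3 → s2 → s2 → s2 → s2 → s2 → s1 → s3 → s4 → s1 → s3 → s2 → s2 → s2 → s1 → s3 → s2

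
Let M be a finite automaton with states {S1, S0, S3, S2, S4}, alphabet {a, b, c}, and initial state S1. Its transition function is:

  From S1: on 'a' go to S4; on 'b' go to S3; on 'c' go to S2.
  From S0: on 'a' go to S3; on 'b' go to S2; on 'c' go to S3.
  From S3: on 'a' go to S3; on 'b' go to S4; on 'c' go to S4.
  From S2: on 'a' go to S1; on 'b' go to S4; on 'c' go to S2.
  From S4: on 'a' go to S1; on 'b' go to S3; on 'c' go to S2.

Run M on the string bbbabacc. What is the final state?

S1 → S3 → S4 → S3 → S3 → S4 → S1 → S2 → S2

S2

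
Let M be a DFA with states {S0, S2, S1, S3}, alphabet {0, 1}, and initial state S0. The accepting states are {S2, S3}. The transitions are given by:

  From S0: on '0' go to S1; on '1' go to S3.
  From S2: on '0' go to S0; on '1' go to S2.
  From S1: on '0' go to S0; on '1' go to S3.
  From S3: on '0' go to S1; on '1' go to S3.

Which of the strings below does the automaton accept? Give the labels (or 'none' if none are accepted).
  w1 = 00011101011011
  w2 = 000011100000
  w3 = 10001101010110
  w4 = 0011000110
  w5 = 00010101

w1: Trace: S0 -0-> S1 -0-> S0 -0-> S1 -1-> S3 -1-> S3 -1-> S3 -0-> S1 -1-> S3 -0-> S1 -1-> S3 -1-> S3 -0-> S1 -1-> S3 -1-> S3  → end S3, accepted
w2: Trace: S0 -0-> S1 -0-> S0 -0-> S1 -0-> S0 -1-> S3 -1-> S3 -1-> S3 -0-> S1 -0-> S0 -0-> S1 -0-> S0 -0-> S1  → end S1, rejected
w3: Trace: S0 -1-> S3 -0-> S1 -0-> S0 -0-> S1 -1-> S3 -1-> S3 -0-> S1 -1-> S3 -0-> S1 -1-> S3 -0-> S1 -1-> S3 -1-> S3 -0-> S1  → end S1, rejected
w4: Trace: S0 -0-> S1 -0-> S0 -1-> S3 -1-> S3 -0-> S1 -0-> S0 -0-> S1 -1-> S3 -1-> S3 -0-> S1  → end S1, rejected
w5: Trace: S0 -0-> S1 -0-> S0 -0-> S1 -1-> S3 -0-> S1 -1-> S3 -0-> S1 -1-> S3  → end S3, accepted

w1, w5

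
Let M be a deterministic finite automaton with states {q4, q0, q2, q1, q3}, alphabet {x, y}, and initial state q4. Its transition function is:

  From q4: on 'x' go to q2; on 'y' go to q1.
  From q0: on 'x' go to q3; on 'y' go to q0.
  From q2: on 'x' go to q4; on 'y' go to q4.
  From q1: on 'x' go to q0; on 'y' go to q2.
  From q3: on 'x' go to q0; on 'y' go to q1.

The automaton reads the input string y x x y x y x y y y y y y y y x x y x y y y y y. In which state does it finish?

q4 → q1 → q0 → q3 → q1 → q0 → q0 → q3 → q1 → q2 → q4 → q1 → q2 → q4 → q1 → q2 → q4 → q2 → q4 → q2 → q4 → q1 → q2 → q4 → q1

q1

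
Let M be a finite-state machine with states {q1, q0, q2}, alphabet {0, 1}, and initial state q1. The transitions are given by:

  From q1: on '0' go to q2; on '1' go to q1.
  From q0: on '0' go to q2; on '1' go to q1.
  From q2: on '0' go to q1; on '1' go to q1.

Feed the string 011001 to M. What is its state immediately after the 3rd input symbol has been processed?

q1

start at q1
read '0': q1 → q2
read '1': q2 → q1
read '1': q1 → q1
After 3 symbols: q1.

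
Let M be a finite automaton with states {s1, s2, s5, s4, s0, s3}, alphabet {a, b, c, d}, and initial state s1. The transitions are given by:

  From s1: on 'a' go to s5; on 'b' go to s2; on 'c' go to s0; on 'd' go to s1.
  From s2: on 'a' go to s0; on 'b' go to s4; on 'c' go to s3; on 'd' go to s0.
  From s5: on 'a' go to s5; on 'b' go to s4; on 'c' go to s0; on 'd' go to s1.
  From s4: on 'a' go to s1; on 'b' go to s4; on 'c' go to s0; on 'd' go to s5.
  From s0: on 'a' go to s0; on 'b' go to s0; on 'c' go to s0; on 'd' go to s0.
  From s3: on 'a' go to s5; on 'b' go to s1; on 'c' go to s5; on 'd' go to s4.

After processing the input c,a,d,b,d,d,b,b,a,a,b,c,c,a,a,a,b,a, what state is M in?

s1 → s0 → s0 → s0 → s0 → s0 → s0 → s0 → s0 → s0 → s0 → s0 → s0 → s0 → s0 → s0 → s0 → s0 → s0

s0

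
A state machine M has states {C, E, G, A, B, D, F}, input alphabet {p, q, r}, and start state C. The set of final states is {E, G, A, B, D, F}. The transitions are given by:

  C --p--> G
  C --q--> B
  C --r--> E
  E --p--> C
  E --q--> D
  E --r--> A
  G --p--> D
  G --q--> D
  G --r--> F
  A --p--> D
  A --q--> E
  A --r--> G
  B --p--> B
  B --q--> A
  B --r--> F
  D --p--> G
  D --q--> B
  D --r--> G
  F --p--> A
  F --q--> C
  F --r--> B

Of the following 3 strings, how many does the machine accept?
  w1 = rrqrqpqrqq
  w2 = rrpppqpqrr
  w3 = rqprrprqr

w1:
  start at C
  read 'r': C → E
  read 'r': E → A
  read 'q': A → E
  read 'r': E → A
  read 'q': A → E
  read 'p': E → C
  read 'q': C → B
  read 'r': B → F
  read 'q': F → C
  read 'q': C → B
  end B, accepted
w2:
  start at C
  read 'r': C → E
  read 'r': E → A
  read 'p': A → D
  read 'p': D → G
  read 'p': G → D
  read 'q': D → B
  read 'p': B → B
  read 'q': B → A
  read 'r': A → G
  read 'r': G → F
  end F, accepted
w3:
  start at C
  read 'r': C → E
  read 'q': E → D
  read 'p': D → G
  read 'r': G → F
  read 'r': F → B
  read 'p': B → B
  read 'r': B → F
  read 'q': F → C
  read 'r': C → E
  end E, accepted

3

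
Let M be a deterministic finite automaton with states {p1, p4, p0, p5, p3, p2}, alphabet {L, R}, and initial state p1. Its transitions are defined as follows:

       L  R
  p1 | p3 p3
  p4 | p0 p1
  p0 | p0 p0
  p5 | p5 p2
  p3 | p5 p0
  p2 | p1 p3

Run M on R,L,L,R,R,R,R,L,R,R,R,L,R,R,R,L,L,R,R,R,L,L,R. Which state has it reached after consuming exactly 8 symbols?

p1 → p3 → p5 → p5 → p2 → p3 → p0 → p0 → p0
After 8 symbols: p0.

p0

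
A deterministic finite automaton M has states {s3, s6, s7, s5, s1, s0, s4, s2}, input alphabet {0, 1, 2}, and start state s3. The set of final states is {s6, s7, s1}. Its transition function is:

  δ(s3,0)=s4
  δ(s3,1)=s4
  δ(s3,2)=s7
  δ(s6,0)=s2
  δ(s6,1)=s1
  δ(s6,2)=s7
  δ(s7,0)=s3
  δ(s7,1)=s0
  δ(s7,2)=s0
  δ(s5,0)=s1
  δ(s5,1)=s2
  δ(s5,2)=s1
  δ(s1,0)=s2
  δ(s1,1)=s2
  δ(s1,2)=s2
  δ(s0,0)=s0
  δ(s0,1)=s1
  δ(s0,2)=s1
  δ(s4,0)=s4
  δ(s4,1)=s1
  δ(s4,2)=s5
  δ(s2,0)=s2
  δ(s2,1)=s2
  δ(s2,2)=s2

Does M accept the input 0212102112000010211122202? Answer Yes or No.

No

Trace: s3 -0-> s4 -2-> s5 -1-> s2 -2-> s2 -1-> s2 -0-> s2 -2-> s2 -1-> s2 -1-> s2 -2-> s2 -0-> s2 -0-> s2 -0-> s2 -0-> s2 -1-> s2 -0-> s2 -2-> s2 -1-> s2 -1-> s2 -1-> s2 -2-> s2 -2-> s2 -2-> s2 -0-> s2 -2-> s2
End state s2 is not accepting.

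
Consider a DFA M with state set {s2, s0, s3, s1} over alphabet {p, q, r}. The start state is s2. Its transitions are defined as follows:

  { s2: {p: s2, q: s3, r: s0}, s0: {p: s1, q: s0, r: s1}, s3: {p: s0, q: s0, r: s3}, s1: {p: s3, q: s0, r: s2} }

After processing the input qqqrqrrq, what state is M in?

s3

s2 → s3 → s0 → s0 → s1 → s0 → s1 → s2 → s3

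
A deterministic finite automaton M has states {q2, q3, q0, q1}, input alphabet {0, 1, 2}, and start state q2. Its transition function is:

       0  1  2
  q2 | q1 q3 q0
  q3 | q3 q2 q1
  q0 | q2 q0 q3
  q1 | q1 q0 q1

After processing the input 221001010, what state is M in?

q3

start at q2
read '2': q2 → q0
read '2': q0 → q3
read '1': q3 → q2
read '0': q2 → q1
read '0': q1 → q1
read '1': q1 → q0
read '0': q0 → q2
read '1': q2 → q3
read '0': q3 → q3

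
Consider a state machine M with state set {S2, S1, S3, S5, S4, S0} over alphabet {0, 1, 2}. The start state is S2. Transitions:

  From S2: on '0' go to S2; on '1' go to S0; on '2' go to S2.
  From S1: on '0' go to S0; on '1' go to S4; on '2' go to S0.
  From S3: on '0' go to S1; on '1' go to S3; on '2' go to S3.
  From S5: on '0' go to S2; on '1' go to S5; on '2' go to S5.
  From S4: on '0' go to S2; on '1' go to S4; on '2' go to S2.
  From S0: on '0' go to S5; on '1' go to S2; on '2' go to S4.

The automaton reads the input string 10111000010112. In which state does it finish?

Trace: S2 -1-> S0 -0-> S5 -1-> S5 -1-> S5 -1-> S5 -0-> S2 -0-> S2 -0-> S2 -0-> S2 -1-> S0 -0-> S5 -1-> S5 -1-> S5 -2-> S5

S5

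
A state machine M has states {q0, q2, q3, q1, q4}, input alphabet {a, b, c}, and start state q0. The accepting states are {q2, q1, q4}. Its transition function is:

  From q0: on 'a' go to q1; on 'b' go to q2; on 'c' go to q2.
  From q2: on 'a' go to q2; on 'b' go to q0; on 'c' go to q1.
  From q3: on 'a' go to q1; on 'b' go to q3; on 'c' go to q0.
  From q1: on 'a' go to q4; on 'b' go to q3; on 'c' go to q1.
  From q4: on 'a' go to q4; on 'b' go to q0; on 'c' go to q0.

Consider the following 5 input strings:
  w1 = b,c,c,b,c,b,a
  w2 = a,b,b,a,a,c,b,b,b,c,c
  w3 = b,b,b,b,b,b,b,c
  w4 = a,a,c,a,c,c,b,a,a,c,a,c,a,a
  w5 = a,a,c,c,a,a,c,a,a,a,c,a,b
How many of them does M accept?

4

w1:
  start at q0
  read 'b': q0 → q2
  read 'c': q2 → q1
  read 'c': q1 → q1
  read 'b': q1 → q3
  read 'c': q3 → q0
  read 'b': q0 → q2
  read 'a': q2 → q2
  end q2, accepted
w2:
  start at q0
  read 'a': q0 → q1
  read 'b': q1 → q3
  read 'b': q3 → q3
  read 'a': q3 → q1
  read 'a': q1 → q4
  read 'c': q4 → q0
  read 'b': q0 → q2
  read 'b': q2 → q0
  read 'b': q0 → q2
  read 'c': q2 → q1
  read 'c': q1 → q1
  end q1, accepted
w3:
  start at q0
  read 'b': q0 → q2
  read 'b': q2 → q0
  read 'b': q0 → q2
  read 'b': q2 → q0
  read 'b': q0 → q2
  read 'b': q2 → q0
  read 'b': q0 → q2
  read 'c': q2 → q1
  end q1, accepted
w4:
  start at q0
  read 'a': q0 → q1
  read 'a': q1 → q4
  read 'c': q4 → q0
  read 'a': q0 → q1
  read 'c': q1 → q1
  read 'c': q1 → q1
  read 'b': q1 → q3
  read 'a': q3 → q1
  read 'a': q1 → q4
  read 'c': q4 → q0
  read 'a': q0 → q1
  read 'c': q1 → q1
  read 'a': q1 → q4
  read 'a': q4 → q4
  end q4, accepted
w5:
  start at q0
  read 'a': q0 → q1
  read 'a': q1 → q4
  read 'c': q4 → q0
  read 'c': q0 → q2
  read 'a': q2 → q2
  read 'a': q2 → q2
  read 'c': q2 → q1
  read 'a': q1 → q4
  read 'a': q4 → q4
  read 'a': q4 → q4
  read 'c': q4 → q0
  read 'a': q0 → q1
  read 'b': q1 → q3
  end q3, rejected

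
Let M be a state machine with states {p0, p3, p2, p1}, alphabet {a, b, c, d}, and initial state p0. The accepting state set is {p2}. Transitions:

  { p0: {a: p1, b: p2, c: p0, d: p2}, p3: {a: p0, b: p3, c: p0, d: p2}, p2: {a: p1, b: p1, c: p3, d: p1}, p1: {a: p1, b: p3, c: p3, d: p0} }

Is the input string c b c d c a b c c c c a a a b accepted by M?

No

p0 → p0 → p2 → p3 → p2 → p3 → p0 → p2 → p3 → p0 → p0 → p0 → p1 → p1 → p1 → p3
End state p3 is not accepting.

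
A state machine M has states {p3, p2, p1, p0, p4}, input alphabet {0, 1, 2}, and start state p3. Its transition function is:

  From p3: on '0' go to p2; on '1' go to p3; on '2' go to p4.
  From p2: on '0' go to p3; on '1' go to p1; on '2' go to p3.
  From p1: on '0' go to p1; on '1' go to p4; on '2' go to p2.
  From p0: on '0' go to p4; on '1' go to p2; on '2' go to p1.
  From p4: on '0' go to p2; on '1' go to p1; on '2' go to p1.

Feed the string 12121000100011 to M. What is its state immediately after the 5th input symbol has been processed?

p1

p3 → p3 → p4 → p1 → p2 → p1
After 5 symbols: p1.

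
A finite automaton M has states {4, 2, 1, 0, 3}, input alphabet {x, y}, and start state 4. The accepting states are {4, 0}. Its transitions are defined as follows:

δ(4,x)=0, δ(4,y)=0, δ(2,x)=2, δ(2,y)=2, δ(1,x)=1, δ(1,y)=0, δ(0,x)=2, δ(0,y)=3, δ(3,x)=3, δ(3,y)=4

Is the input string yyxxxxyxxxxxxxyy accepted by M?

No

Trace: 4 -y-> 0 -y-> 3 -x-> 3 -x-> 3 -x-> 3 -x-> 3 -y-> 4 -x-> 0 -x-> 2 -x-> 2 -x-> 2 -x-> 2 -x-> 2 -x-> 2 -y-> 2 -y-> 2
End state 2 is not accepting.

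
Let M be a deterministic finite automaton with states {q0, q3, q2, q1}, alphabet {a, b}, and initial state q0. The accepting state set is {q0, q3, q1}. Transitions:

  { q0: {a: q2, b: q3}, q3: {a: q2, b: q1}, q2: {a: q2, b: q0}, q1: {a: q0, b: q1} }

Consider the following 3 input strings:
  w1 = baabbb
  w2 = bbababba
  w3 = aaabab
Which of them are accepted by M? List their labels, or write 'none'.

w1: Trace: q0 -b-> q3 -a-> q2 -a-> q2 -b-> q0 -b-> q3 -b-> q1  → end q1, accepted
w2: Trace: q0 -b-> q3 -b-> q1 -a-> q0 -b-> q3 -a-> q2 -b-> q0 -b-> q3 -a-> q2  → end q2, rejected
w3: Trace: q0 -a-> q2 -a-> q2 -a-> q2 -b-> q0 -a-> q2 -b-> q0  → end q0, accepted

w1, w3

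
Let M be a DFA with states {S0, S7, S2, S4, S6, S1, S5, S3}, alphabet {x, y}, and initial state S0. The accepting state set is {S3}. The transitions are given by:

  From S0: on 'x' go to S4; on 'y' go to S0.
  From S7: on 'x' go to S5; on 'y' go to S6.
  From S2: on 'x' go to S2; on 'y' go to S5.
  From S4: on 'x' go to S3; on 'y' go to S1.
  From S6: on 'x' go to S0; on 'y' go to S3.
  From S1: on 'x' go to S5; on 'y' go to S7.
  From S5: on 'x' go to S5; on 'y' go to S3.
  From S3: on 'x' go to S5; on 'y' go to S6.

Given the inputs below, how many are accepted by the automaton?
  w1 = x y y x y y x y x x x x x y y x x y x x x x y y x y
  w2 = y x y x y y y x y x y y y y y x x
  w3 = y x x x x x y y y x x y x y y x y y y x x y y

w1: S0 → S4 → S1 → S7 → S5 → S3 → S6 → S0 → S0 → S4 → S3 → S5 → S5 → S5 → S3 → S6 → S0 → S4 → S1 → S5 → S5 → S5 → S5 → S3 → S6 → S0 → S0  → end S0, rejected
w2: S0 → S0 → S4 → S1 → S5 → S3 → S6 → S3 → S5 → S3 → S5 → S3 → S6 → S3 → S6 → S3 → S5 → S5  → end S5, rejected
w3: S0 → S0 → S4 → S3 → S5 → S5 → S5 → S3 → S6 → S3 → S5 → S5 → S3 → S5 → S3 → S6 → S0 → S0 → S0 → S0 → S4 → S3 → S6 → S3  → end S3, accepted

1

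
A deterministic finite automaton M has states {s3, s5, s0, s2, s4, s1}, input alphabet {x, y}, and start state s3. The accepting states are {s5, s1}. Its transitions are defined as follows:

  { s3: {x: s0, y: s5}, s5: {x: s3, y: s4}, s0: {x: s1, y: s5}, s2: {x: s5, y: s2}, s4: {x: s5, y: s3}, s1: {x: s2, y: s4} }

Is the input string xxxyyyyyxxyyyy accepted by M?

s3 → s0 → s1 → s2 → s2 → s2 → s2 → s2 → s2 → s5 → s3 → s5 → s4 → s3 → s5
End state s5 is accepting.

Yes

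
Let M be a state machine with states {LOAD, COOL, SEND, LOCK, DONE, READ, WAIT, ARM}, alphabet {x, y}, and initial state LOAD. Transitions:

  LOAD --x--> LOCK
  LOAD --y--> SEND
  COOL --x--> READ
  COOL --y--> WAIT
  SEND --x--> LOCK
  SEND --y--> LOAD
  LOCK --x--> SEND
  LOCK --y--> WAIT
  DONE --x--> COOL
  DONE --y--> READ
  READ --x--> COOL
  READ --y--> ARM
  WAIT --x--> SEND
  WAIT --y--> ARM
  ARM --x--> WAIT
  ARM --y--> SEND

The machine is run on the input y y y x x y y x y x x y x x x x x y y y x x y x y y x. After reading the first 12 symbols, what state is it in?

WAIT

LOAD → SEND → LOAD → SEND → LOCK → SEND → LOAD → SEND → LOCK → WAIT → SEND → LOCK → WAIT
After 12 symbols: WAIT.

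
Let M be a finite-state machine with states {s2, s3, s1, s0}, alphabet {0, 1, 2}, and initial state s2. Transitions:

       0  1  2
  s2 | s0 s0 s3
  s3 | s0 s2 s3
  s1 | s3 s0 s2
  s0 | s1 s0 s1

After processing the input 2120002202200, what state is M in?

s1

Trace: s2 -2-> s3 -1-> s2 -2-> s3 -0-> s0 -0-> s1 -0-> s3 -2-> s3 -2-> s3 -0-> s0 -2-> s1 -2-> s2 -0-> s0 -0-> s1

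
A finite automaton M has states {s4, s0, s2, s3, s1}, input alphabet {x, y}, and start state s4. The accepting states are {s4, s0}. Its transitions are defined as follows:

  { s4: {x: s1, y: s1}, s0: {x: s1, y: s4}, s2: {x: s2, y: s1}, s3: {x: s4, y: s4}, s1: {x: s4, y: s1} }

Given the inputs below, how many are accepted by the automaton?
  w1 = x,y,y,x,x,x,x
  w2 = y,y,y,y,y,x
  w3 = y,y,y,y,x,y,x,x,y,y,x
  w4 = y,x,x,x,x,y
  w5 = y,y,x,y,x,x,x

3

w1: Trace: s4 -x-> s1 -y-> s1 -y-> s1 -x-> s4 -x-> s1 -x-> s4 -x-> s1  → end s1, rejected
w2: Trace: s4 -y-> s1 -y-> s1 -y-> s1 -y-> s1 -y-> s1 -x-> s4  → end s4, accepted
w3: Trace: s4 -y-> s1 -y-> s1 -y-> s1 -y-> s1 -x-> s4 -y-> s1 -x-> s4 -x-> s1 -y-> s1 -y-> s1 -x-> s4  → end s4, accepted
w4: Trace: s4 -y-> s1 -x-> s4 -x-> s1 -x-> s4 -x-> s1 -y-> s1  → end s1, rejected
w5: Trace: s4 -y-> s1 -y-> s1 -x-> s4 -y-> s1 -x-> s4 -x-> s1 -x-> s4  → end s4, accepted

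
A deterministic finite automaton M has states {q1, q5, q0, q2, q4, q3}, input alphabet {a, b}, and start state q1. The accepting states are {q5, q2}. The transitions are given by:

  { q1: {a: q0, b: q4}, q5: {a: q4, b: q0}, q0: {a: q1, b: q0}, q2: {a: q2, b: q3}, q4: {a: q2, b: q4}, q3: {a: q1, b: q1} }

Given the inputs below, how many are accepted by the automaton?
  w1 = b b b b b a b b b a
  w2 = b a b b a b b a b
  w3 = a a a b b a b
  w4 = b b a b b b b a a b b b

w1:
  start at q1
  read 'b': q1 → q4
  read 'b': q4 → q4
  read 'b': q4 → q4
  read 'b': q4 → q4
  read 'b': q4 → q4
  read 'a': q4 → q2
  read 'b': q2 → q3
  read 'b': q3 → q1
  read 'b': q1 → q4
  read 'a': q4 → q2
  end q2, accepted
w2:
  start at q1
  read 'b': q1 → q4
  read 'a': q4 → q2
  read 'b': q2 → q3
  read 'b': q3 → q1
  read 'a': q1 → q0
  read 'b': q0 → q0
  read 'b': q0 → q0
  read 'a': q0 → q1
  read 'b': q1 → q4
  end q4, rejected
w3:
  start at q1
  read 'a': q1 → q0
  read 'a': q0 → q1
  read 'a': q1 → q0
  read 'b': q0 → q0
  read 'b': q0 → q0
  read 'a': q0 → q1
  read 'b': q1 → q4
  end q4, rejected
w4:
  start at q1
  read 'b': q1 → q4
  read 'b': q4 → q4
  read 'a': q4 → q2
  read 'b': q2 → q3
  read 'b': q3 → q1
  read 'b': q1 → q4
  read 'b': q4 → q4
  read 'a': q4 → q2
  read 'a': q2 → q2
  read 'b': q2 → q3
  read 'b': q3 → q1
  read 'b': q1 → q4
  end q4, rejected

1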